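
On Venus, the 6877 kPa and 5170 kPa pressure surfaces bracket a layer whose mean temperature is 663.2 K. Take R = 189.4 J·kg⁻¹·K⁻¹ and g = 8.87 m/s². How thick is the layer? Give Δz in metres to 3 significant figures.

Δz ≈ 4040 m

Hypsometric equation: Δz = (R T̄/g) ln(P₁/P₂).
R T̄/g = 189.4 × 663.2 / 8.87 = 14161 m.
ln(6877/5170) = ln(1.3302) = 0.28533.
Δz = 14161 × 0.28533 = 4040.6 m.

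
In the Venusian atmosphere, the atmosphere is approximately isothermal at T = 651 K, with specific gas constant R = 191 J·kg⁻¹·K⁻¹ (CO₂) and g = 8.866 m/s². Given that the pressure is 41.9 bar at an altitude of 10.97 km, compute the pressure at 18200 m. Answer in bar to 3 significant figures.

P ≈ 25.0 bar

Scale height: H = RT/g = 191 × 651 / 8.866 = 14024 m.
Between two levels, P₂ = P₁ exp(−Δz/H) with Δz = z₂ − z₁.
Δz = 18200 − 10970 = 7230.0 m; Δz/H = 7230.0/14024 = 0.51554.
P₂ = 41.9 × exp(−0.51554) = 41.9 × 0.59718 = 25.022 bar.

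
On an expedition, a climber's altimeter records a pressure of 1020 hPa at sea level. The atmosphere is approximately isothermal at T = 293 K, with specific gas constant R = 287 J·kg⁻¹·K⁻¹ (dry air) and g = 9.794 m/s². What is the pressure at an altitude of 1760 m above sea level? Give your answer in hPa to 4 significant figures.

P ≈ 831.0 hPa

Scale height: H = RT/g = 287 × 293 / 9.794 = 8586.0 m.
Barometric formula: P = P₀ exp(−z/H).
z/H = 1760.0/8586.0 = 0.20498; exp(−0.20498) = 0.81466.
P = 1020 × 0.81466 = 830.95 hPa.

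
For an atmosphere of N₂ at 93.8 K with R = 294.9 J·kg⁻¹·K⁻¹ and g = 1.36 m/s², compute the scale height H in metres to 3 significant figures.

H ≈ 20300 m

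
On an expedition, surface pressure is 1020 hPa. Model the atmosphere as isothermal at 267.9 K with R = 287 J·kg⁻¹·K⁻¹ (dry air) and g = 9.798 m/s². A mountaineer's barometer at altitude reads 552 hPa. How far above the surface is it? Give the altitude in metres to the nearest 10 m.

Scale height: H = RT/g = 287 × 267.9 / 9.798 = 7847.2 m.
Invert the barometric formula: z = H ln(P₀/P).
P₀/P = 1020/552 = 1.8478; ln(1.8478) = 0.61400.
z = 7847.2 × 0.61400 = 4818.2 m.

z ≈ 4820 m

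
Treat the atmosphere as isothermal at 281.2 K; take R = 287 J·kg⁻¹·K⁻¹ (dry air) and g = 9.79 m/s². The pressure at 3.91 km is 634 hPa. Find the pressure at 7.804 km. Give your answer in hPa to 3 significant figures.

Scale height: H = RT/g = 287 × 281.2 / 9.79 = 8243.6 m.
Between two levels, P₂ = P₁ exp(−Δz/H) with Δz = z₂ − z₁.
Δz = 7804.0 − 3910.0 = 3894.0 m; Δz/H = 3894.0/8243.6 = 0.47237.
P₂ = 634 × exp(−0.47237) = 634 × 0.62352 = 395.31 hPa.

P ≈ 395 hPa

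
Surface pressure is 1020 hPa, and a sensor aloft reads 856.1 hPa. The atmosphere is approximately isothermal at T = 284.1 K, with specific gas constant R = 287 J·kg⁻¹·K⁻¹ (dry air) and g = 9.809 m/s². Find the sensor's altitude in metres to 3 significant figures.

Scale height: H = RT/g = 287 × 284.1 / 9.809 = 8312.4 m.
Invert the barometric formula: z = H ln(P₀/P).
P₀/P = 1020/856.1 = 1.1914; ln(1.1914) = 0.17513.
z = 8312.4 × 0.17513 = 1455.8 m.

z ≈ 1460 m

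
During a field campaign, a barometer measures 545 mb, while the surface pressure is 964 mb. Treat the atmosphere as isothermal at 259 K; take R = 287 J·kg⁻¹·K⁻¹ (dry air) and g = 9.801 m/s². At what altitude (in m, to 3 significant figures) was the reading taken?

z ≈ 4330 m

Scale height: H = RT/g = 287 × 259 / 9.801 = 7584.2 m.
Invert the barometric formula: z = H ln(P₀/P).
P₀/P = 964/545 = 1.7688; ln(1.7688) = 0.57030.
z = 7584.2 × 0.57030 = 4325.3 m.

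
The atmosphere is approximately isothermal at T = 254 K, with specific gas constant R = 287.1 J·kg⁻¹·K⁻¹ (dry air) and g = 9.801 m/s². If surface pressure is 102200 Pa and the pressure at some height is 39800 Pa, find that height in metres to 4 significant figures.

Scale height: H = RT/g = 287.1 × 254 / 9.801 = 7440.4 m.
Invert the barometric formula: z = H ln(P₀/P).
P₀/P = 102200/39800 = 2.5678; ln(2.5678) = 0.94305.
z = 7440.4 × 0.94305 = 7016.7 m.

z ≈ 7017 m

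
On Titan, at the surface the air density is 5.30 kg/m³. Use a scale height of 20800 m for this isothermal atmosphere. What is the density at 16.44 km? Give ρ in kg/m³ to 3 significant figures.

In an isothermal atmosphere, density decays like pressure: ρ = ρ₀ exp(−z/H).
z/H = 16440/20800 = 0.79038; exp(−0.79038) = 0.45367.
ρ = 5.30 × 0.45367 = 2.4045 kg/m³.

ρ ≈ 2.40 kg/m³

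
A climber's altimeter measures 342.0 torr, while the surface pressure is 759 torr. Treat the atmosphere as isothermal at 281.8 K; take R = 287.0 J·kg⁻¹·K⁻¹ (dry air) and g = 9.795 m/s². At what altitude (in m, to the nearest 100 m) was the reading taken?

z ≈ 6600 m

Scale height: H = RT/g = 287.0 × 281.8 / 9.795 = 8256.9 m.
Invert the barometric formula: z = H ln(P₀/P).
P₀/P = 759/342.0 = 2.2193; ln(2.2193) = 0.79719.
z = 8256.9 × 0.79719 = 6582.3 m.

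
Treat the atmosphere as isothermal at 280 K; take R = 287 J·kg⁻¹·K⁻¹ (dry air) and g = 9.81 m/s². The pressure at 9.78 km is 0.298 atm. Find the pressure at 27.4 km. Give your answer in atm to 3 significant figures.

Scale height: H = RT/g = 287 × 280 / 9.81 = 8191.6 m.
Between two levels, P₂ = P₁ exp(−Δz/H) with Δz = z₂ − z₁.
Δz = 27400 − 9780.0 = 17620 m; Δz/H = 17620/8191.6 = 2.1510.
P₂ = 0.298 × exp(−2.1510) = 0.298 × 0.11637 = 0.034678 atm.

P ≈ 0.0347 atm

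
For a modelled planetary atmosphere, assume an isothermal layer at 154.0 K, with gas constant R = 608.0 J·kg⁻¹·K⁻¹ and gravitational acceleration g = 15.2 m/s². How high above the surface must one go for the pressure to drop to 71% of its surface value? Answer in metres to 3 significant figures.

z ≈ 2110 m

Scale height: H = RT/g = 608.0 × 154.0 / 15.2 = 6160.0 m.
Set P/P₀ = exp(−z/H) = 0.71, so z = −H ln(0.71).
−ln(0.71) = 0.34249; z = 6160.0 × 0.34249 = 2109.7 m.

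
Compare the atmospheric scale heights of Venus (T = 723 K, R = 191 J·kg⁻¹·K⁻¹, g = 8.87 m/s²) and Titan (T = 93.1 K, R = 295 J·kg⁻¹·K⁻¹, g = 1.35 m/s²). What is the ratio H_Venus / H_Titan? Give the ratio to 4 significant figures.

H = RT/g for each body.
H_Venus = 191 × 723 / 8.87 = 15569 m.
H_Titan = 295 × 93.1 / 1.35 = 20344 m.
H_Venus/H_Titan = 15569/20344 = 0.76529.

H_Venus/H_Titan ≈ 0.7653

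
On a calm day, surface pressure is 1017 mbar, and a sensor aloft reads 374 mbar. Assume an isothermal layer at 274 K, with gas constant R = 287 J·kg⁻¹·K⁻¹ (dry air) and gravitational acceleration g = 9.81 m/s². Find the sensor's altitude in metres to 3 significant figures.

Scale height: H = RT/g = 287 × 274 / 9.81 = 8016.1 m.
Invert the barometric formula: z = H ln(P₀/P).
P₀/P = 1017/374 = 2.7193; ln(2.7193) = 1.0004.
z = 8016.1 × 1.0004 = 8019.3 m.

z ≈ 8020 m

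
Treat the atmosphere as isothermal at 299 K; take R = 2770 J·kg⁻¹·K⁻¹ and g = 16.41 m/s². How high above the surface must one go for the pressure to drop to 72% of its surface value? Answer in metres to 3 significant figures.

Scale height: H = RT/g = 2770 × 299 / 16.41 = 50471 m.
Set P/P₀ = exp(−z/H) = 0.72, so z = −H ln(0.72).
−ln(0.72) = 0.32850; z = 50471 × 0.32850 = 16580 m.

z ≈ 16600 m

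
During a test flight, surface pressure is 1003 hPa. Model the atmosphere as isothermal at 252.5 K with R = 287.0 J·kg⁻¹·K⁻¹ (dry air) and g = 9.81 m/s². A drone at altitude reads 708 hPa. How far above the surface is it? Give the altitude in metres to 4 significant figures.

Scale height: H = RT/g = 287.0 × 252.5 / 9.81 = 7387.1 m.
Invert the barometric formula: z = H ln(P₀/P).
P₀/P = 1003/708 = 1.4167; ln(1.4167) = 0.34833.
z = 7387.1 × 0.34833 = 2573.1 m.

z ≈ 2573 m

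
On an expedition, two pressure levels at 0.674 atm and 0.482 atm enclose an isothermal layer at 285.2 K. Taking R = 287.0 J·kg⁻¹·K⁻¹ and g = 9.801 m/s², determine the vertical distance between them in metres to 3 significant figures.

Hypsometric equation: Δz = (R T̄/g) ln(P₁/P₂).
R T̄/g = 287.0 × 285.2 / 9.801 = 8351.4 m.
ln(0.674/0.482) = ln(1.3983) = 0.33526.
Δz = 8351.4 × 0.33526 = 2799.9 m.

Δz ≈ 2800 m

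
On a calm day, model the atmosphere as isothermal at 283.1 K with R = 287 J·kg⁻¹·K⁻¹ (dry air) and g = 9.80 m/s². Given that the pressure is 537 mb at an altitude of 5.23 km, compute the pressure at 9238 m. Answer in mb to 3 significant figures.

Scale height: H = RT/g = 287 × 283.1 / 9.80 = 8290.8 m.
Between two levels, P₂ = P₁ exp(−Δz/H) with Δz = z₂ − z₁.
Δz = 9238.0 − 5230.0 = 4008.0 m; Δz/H = 4008.0/8290.8 = 0.48343.
P₂ = 537 × exp(−0.48343) = 537 × 0.61666 = 331.15 mb.

P ≈ 331 mb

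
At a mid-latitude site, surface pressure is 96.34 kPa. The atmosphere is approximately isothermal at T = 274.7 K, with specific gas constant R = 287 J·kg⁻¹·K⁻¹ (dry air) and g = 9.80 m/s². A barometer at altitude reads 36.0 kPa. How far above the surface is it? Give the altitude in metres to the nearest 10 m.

Scale height: H = RT/g = 287 × 274.7 / 9.80 = 8044.8 m.
Invert the barometric formula: z = H ln(P₀/P).
P₀/P = 96.34/36.0 = 2.6761; ln(2.6761) = 0.98436.
z = 8044.8 × 0.98436 = 7919.0 m.

z ≈ 7920 m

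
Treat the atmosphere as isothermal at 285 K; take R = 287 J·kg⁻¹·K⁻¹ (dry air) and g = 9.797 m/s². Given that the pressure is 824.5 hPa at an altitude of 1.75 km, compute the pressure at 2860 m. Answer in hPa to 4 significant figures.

Scale height: H = RT/g = 287 × 285 / 9.797 = 8349.0 m.
Between two levels, P₂ = P₁ exp(−Δz/H) with Δz = z₂ − z₁.
Δz = 2860.0 − 1750.0 = 1110.0 m; Δz/H = 1110.0/8349.0 = 0.13295.
P₂ = 824.5 × exp(−0.13295) = 824.5 × 0.87551 = 721.86 hPa.

P ≈ 721.9 hPa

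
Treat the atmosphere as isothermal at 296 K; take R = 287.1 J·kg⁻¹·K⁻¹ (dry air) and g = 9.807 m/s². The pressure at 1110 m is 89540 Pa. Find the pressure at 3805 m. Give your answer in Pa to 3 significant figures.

P ≈ 65600 Pa

Scale height: H = RT/g = 287.1 × 296 / 9.807 = 8665.4 m.
Between two levels, P₂ = P₁ exp(−Δz/H) with Δz = z₂ − z₁.
Δz = 3805.0 − 1110.0 = 2695.0 m; Δz/H = 2695.0/8665.4 = 0.31101.
P₂ = 89540 × exp(−0.31101) = 89540 × 0.73271 = 65607 Pa.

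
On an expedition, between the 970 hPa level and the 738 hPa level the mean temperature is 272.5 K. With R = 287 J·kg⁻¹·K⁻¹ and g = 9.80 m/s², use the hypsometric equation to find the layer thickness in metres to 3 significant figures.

Hypsometric equation: Δz = (R T̄/g) ln(P₁/P₂).
R T̄/g = 287 × 272.5 / 9.80 = 7980.4 m.
ln(970/738) = ln(1.3144) = 0.27338.
Δz = 7980.4 × 0.27338 = 2181.7 m.

Δz ≈ 2180 m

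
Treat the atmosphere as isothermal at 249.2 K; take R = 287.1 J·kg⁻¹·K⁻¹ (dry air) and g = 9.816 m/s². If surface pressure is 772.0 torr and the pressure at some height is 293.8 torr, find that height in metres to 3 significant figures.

z ≈ 7040 m

Scale height: H = RT/g = 287.1 × 249.2 / 9.816 = 7288.6 m.
Invert the barometric formula: z = H ln(P₀/P).
P₀/P = 772.0/293.8 = 2.6276; ln(2.6276) = 0.96607.
z = 7288.6 × 0.96607 = 7041.3 m.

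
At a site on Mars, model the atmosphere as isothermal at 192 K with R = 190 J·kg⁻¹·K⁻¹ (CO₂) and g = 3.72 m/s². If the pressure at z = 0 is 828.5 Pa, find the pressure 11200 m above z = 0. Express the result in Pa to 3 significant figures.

Scale height: H = RT/g = 190 × 192 / 3.72 = 9806.5 m.
Barometric formula: P = P₀ exp(−z/H).
z/H = 11200/9806.5 = 1.1421; exp(−1.1421) = 0.31915.
P = 828.5 × 0.31915 = 264.42 Pa.

P ≈ 264 Pa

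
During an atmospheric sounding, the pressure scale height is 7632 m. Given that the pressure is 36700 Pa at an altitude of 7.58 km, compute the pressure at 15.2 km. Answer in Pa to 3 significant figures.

P ≈ 13500 Pa

Between two levels, P₂ = P₁ exp(−Δz/H) with Δz = z₂ − z₁.
Δz = 15200 − 7580.0 = 7620.0 m; Δz/H = 7620.0/7632.0 = 0.99843.
P₂ = 36700 × exp(−0.99843) = 36700 × 0.36846 = 13522 Pa.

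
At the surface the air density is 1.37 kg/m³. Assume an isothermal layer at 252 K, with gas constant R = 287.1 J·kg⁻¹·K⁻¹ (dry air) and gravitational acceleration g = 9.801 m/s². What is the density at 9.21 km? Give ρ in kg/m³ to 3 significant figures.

Scale height: H = RT/g = 287.1 × 252 / 9.801 = 7381.8 m.
In an isothermal atmosphere, density decays like pressure: ρ = ρ₀ exp(−z/H).
z/H = 9210.0/7381.8 = 1.2477; exp(−1.2477) = 0.28716.
ρ = 1.37 × 0.28716 = 0.39341 kg/m³.

ρ ≈ 0.393 kg/m³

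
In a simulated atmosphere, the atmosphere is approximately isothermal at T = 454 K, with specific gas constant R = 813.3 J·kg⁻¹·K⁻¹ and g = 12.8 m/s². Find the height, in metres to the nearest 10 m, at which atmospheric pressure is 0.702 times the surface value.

Scale height: H = RT/g = 813.3 × 454 / 12.8 = 28847 m.
Set P/P₀ = exp(−z/H) = 0.702, so z = −H ln(0.702).
−ln(0.702) = 0.35382; z = 28847 × 0.35382 = 10207 m.

z ≈ 10210 m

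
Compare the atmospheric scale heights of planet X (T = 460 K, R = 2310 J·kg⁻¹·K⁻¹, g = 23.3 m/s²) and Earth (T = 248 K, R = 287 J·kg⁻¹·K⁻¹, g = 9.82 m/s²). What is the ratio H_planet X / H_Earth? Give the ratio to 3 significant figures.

H = RT/g for each body.
H_planet X = 2310 × 460 / 23.3 = 45605 m.
H_Earth = 287 × 248 / 9.82 = 7248.1 m.
H_planet X/H_Earth = 45605/7248.1 = 6.2920.

H_planet X/H_Earth ≈ 6.29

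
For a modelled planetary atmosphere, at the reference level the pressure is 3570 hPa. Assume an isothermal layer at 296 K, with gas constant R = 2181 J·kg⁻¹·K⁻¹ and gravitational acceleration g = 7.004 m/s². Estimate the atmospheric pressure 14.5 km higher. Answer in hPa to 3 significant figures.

P ≈ 3050 hPa

Scale height: H = RT/g = 2181 × 296 / 7.004 = 92172 m.
Barometric formula: P = P₀ exp(−z/H).
z/H = 14500/92172 = 0.15731; exp(−0.15731) = 0.85444.
P = 3570 × 0.85444 = 3050.4 hPa.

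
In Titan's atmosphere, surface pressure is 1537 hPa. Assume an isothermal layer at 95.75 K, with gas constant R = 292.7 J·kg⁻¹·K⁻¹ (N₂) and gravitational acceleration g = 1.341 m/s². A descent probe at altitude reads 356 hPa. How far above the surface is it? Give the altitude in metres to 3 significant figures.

z ≈ 30600 m

Scale height: H = RT/g = 292.7 × 95.75 / 1.341 = 20899 m.
Invert the barometric formula: z = H ln(P₀/P).
P₀/P = 1537/356 = 4.3174; ln(4.3174) = 1.4627.
z = 20899 × 1.4627 = 30569 m.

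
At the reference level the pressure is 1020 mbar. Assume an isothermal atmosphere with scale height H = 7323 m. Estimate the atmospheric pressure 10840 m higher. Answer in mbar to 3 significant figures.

P ≈ 232 mbar

Barometric formula: P = P₀ exp(−z/H).
z/H = 10840/7323.0 = 1.4803; exp(−1.4803) = 0.22757.
P = 1020 × 0.22757 = 232.12 mbar.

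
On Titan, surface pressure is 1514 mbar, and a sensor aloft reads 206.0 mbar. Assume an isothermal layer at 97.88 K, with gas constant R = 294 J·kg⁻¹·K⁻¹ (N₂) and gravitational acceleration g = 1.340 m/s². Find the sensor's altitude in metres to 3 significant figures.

z ≈ 42800 m

Scale height: H = RT/g = 294 × 97.88 / 1.340 = 21475 m.
Invert the barometric formula: z = H ln(P₀/P).
P₀/P = 1514/206.0 = 7.3495; ln(7.3495) = 1.9946.
z = 21475 × 1.9946 = 42834 m.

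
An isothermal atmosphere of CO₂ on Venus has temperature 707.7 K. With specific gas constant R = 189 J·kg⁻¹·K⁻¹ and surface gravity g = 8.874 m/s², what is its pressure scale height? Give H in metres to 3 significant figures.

The scale height of an isothermal atmosphere is H = RT/g.
H = 189 × 707.7 / 8.874 = 133760/8.874 = 15073 m.

H ≈ 15100 m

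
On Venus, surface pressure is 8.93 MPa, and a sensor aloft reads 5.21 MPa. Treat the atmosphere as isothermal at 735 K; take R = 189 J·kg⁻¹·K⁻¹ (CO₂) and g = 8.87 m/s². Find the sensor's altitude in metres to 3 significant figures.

Scale height: H = RT/g = 189 × 735 / 8.87 = 15661 m.
Invert the barometric formula: z = H ln(P₀/P).
P₀/P = 8.93/5.21 = 1.7140; ln(1.7140) = 0.53883.
z = 15661 × 0.53883 = 8438.6 m.

z ≈ 8440 m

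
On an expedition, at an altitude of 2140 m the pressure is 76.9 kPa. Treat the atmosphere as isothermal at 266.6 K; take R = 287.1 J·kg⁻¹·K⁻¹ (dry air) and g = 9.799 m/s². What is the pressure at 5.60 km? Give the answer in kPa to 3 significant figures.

Scale height: H = RT/g = 287.1 × 266.6 / 9.799 = 7811.1 m.
Between two levels, P₂ = P₁ exp(−Δz/H) with Δz = z₂ − z₁.
Δz = 5600.0 − 2140.0 = 3460.0 m; Δz/H = 3460.0/7811.1 = 0.44296.
P₂ = 76.9 × exp(−0.44296) = 76.9 × 0.64213 = 49.380 kPa.

P ≈ 49.4 kPa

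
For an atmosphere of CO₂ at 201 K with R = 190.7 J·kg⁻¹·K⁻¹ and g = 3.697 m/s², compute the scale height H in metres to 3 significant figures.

H ≈ 10400 m

The scale height of an isothermal atmosphere is H = RT/g.
H = 190.7 × 201 / 3.697 = 38331/3.697 = 10368 m.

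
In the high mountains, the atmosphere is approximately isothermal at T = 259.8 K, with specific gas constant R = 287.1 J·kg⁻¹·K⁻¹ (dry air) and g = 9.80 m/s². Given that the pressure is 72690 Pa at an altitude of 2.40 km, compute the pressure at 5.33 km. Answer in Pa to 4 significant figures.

P ≈ 49460 Pa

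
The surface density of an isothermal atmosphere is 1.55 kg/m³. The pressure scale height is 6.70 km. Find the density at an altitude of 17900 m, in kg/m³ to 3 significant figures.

In an isothermal atmosphere, density decays like pressure: ρ = ρ₀ exp(−z/H).
z/H = 17900/6700.0 = 2.6716; exp(−2.6716) = 0.069142.
ρ = 1.55 × 0.069142 = 0.10717 kg/m³.

ρ ≈ 0.107 kg/m³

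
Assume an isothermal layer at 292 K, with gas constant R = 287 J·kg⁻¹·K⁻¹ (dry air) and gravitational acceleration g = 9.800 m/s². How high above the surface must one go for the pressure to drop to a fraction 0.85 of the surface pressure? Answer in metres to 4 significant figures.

z ≈ 1390 m

Scale height: H = RT/g = 287 × 292 / 9.800 = 8551.4 m.
Set P/P₀ = exp(−z/H) = 0.85, so z = −H ln(0.85).
−ln(0.85) = 0.16252; z = 8551.4 × 0.16252 = 1389.8 m.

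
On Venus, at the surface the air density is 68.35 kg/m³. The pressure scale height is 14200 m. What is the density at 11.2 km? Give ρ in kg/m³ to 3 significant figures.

In an isothermal atmosphere, density decays like pressure: ρ = ρ₀ exp(−z/H).
z/H = 11200/14200 = 0.78873; exp(−0.78873) = 0.45442.
ρ = 68.35 × 0.45442 = 31.060 kg/m³.

ρ ≈ 31.1 kg/m³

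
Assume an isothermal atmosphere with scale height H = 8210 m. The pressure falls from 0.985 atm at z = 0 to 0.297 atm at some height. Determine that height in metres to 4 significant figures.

z ≈ 9843 m

Invert the barometric formula: z = H ln(P₀/P).
P₀/P = 0.985/0.297 = 3.3165; ln(3.3165) = 1.1989.
z = 8210.0 × 1.1989 = 9843.0 m.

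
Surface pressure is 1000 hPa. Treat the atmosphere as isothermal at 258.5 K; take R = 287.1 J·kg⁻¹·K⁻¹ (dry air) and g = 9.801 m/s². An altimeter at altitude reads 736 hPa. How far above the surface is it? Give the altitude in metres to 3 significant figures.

Scale height: H = RT/g = 287.1 × 258.5 / 9.801 = 7572.2 m.
Invert the barometric formula: z = H ln(P₀/P).
P₀/P = 1000/736 = 1.3587; ln(1.3587) = 0.30653.
z = 7572.2 × 0.30653 = 2321.1 m.

z ≈ 2320 m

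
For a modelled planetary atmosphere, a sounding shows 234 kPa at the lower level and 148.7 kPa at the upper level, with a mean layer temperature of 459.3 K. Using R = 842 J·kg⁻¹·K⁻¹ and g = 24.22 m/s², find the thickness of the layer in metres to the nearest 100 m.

Hypsometric equation: Δz = (R T̄/g) ln(P₁/P₂).
R T̄/g = 842 × 459.3 / 24.22 = 15967 m.
ln(234/148.7) = ln(1.5736) = 0.45337.
Δz = 15967 × 0.45337 = 7239.0 m.

Δz ≈ 7200 m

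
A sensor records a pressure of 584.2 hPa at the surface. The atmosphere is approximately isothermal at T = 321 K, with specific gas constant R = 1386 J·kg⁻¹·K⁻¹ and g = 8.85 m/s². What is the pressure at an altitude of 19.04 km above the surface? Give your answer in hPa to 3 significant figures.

Scale height: H = RT/g = 1386 × 321 / 8.85 = 50272 m.
Barometric formula: P = P₀ exp(−z/H).
z/H = 19040/50272 = 0.37874; exp(−0.37874) = 0.68472.
P = 584.2 × 0.68472 = 400.01 hPa.

P ≈ 400 hPa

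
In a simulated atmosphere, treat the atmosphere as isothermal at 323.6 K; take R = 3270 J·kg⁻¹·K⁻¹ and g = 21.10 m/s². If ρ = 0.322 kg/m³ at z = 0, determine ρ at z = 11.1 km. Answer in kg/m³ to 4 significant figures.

ρ ≈ 0.2581 kg/m³

Scale height: H = RT/g = 3270 × 323.6 / 21.10 = 50150 m.
In an isothermal atmosphere, density decays like pressure: ρ = ρ₀ exp(−z/H).
z/H = 11100/50150 = 0.22134; exp(−0.22134) = 0.80144.
ρ = 0.322 × 0.80144 = 0.25806 kg/m³.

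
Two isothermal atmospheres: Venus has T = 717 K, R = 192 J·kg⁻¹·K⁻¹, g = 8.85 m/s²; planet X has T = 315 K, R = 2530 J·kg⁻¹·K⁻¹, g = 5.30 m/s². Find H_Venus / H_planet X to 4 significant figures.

H_Venus/H_planet X ≈ 0.1034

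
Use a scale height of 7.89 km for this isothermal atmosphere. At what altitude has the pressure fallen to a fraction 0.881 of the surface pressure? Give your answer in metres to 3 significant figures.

z ≈ 1000 m

Set P/P₀ = exp(−z/H) = 0.881, so z = −H ln(0.881).
−ln(0.881) = 0.12670; z = 7890.0 × 0.12670 = 999.66 m.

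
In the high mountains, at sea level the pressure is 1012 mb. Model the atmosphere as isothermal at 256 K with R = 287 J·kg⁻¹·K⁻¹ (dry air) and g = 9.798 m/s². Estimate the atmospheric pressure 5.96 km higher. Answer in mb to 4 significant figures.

Scale height: H = RT/g = 287 × 256 / 9.798 = 7498.7 m.
Barometric formula: P = P₀ exp(−z/H).
z/H = 5960.0/7498.7 = 0.79480; exp(−0.79480) = 0.45167.
P = 1012 × 0.45167 = 457.09 mb.

P ≈ 457.1 mb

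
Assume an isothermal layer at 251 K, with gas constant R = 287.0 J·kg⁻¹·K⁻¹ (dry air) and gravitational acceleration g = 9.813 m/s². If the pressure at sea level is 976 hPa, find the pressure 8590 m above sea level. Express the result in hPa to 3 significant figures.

P ≈ 303 hPa

Scale height: H = RT/g = 287.0 × 251 / 9.813 = 7341.0 m.
Barometric formula: P = P₀ exp(−z/H).
z/H = 8590.0/7341.0 = 1.1701; exp(−1.1701) = 0.31034.
P = 976 × 0.31034 = 302.89 hPa.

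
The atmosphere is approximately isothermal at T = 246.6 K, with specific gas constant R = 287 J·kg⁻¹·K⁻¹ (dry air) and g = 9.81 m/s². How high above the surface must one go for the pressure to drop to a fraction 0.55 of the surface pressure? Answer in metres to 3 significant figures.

Scale height: H = RT/g = 287 × 246.6 / 9.81 = 7214.5 m.
Set P/P₀ = exp(−z/H) = 0.55, so z = −H ln(0.55).
−ln(0.55) = 0.59784; z = 7214.5 × 0.59784 = 4313.1 m.

z ≈ 4310 m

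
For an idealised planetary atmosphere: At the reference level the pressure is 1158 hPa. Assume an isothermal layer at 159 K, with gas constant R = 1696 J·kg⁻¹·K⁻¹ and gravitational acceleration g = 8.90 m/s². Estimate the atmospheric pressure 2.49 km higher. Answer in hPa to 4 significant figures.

P ≈ 1067 hPa

Scale height: H = RT/g = 1696 × 159 / 8.90 = 30299 m.
Barometric formula: P = P₀ exp(−z/H).
z/H = 2490.0/30299 = 0.082181; exp(−0.082181) = 0.92111.
P = 1158 × 0.92111 = 1066.6 hPa.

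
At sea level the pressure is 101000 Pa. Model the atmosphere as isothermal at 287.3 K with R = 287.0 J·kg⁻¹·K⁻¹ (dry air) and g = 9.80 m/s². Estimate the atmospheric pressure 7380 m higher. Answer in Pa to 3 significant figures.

Scale height: H = RT/g = 287.0 × 287.3 / 9.80 = 8413.8 m.
Barometric formula: P = P₀ exp(−z/H).
z/H = 7380.0/8413.8 = 0.87713; exp(−0.87713) = 0.41598.
P = 101000 × 0.41598 = 42014 Pa.

P ≈ 42000 Pa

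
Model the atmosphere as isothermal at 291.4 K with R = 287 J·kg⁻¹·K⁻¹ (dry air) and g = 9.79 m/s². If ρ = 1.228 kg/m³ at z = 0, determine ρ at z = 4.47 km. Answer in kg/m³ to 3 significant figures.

Scale height: H = RT/g = 287 × 291.4 / 9.79 = 8542.6 m.
In an isothermal atmosphere, density decays like pressure: ρ = ρ₀ exp(−z/H).
z/H = 4470.0/8542.6 = 0.52326; exp(−0.52326) = 0.59259.
ρ = 1.228 × 0.59259 = 0.72770 kg/m³.

ρ ≈ 0.728 kg/m³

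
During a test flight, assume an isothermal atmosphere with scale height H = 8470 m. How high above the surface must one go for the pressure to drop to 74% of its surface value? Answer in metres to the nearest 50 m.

z ≈ 2550 m

Set P/P₀ = exp(−z/H) = 0.74, so z = −H ln(0.74).
−ln(0.74) = 0.30111; z = 8470.0 × 0.30111 = 2550.4 m.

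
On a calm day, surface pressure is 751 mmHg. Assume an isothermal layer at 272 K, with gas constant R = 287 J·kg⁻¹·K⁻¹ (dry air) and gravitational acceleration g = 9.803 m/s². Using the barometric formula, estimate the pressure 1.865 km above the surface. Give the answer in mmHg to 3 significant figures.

Scale height: H = RT/g = 287 × 272 / 9.803 = 7963.3 m.
Barometric formula: P = P₀ exp(−z/H).
z/H = 1865.0/7963.3 = 0.23420; exp(−0.23420) = 0.79120.
P = 751 × 0.79120 = 594.19 mmHg.

P ≈ 594 mmHg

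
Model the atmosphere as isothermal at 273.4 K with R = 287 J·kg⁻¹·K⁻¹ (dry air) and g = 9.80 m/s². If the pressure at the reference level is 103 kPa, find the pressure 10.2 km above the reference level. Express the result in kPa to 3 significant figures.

P ≈ 28.8 kPa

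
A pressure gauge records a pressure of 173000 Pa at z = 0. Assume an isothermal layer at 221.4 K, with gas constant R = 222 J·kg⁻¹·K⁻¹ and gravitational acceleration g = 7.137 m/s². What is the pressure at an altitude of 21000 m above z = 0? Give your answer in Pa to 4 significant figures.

Scale height: H = RT/g = 222 × 221.4 / 7.137 = 6886.8 m.
Barometric formula: P = P₀ exp(−z/H).
z/H = 21000/6886.8 = 3.0493; exp(−3.0493) = 0.047392.
P = 173000 × 0.047392 = 8198.8 Pa.

P ≈ 8199 Pa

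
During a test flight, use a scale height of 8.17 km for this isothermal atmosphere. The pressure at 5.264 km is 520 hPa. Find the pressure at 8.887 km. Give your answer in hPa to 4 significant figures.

Between two levels, P₂ = P₁ exp(−Δz/H) with Δz = z₂ − z₁.
Δz = 8887.0 − 5264.0 = 3623.0 m; Δz/H = 3623.0/8170.0 = 0.44345.
P₂ = 520 × exp(−0.44345) = 520 × 0.64182 = 333.75 hPa.

P ≈ 333.7 hPa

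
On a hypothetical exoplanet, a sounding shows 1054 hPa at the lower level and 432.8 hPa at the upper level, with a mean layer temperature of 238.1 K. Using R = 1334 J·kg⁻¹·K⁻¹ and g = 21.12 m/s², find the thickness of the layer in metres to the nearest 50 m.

Hypsometric equation: Δz = (R T̄/g) ln(P₁/P₂).
R T̄/g = 1334 × 238.1 / 21.12 = 15039 m.
ln(1054/432.8) = ln(2.4353) = 0.89007.
Δz = 15039 × 0.89007 = 13386 m.

Δz ≈ 13400 m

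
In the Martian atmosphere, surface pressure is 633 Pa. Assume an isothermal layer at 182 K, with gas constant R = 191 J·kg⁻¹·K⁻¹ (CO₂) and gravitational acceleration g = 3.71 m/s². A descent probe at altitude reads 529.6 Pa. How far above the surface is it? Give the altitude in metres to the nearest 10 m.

z ≈ 1670 m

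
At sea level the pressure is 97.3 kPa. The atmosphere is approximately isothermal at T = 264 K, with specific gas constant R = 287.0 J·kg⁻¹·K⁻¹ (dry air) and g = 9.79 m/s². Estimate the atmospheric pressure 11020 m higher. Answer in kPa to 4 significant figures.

Scale height: H = RT/g = 287.0 × 264 / 9.79 = 7739.3 m.
Barometric formula: P = P₀ exp(−z/H).
z/H = 11020/7739.3 = 1.4239; exp(−1.4239) = 0.24077.
P = 97.3 × 0.24077 = 23.427 kPa.

P ≈ 23.43 kPa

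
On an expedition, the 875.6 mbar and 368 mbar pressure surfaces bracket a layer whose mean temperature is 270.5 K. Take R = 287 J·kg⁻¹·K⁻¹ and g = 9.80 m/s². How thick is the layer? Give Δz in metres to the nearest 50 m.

Hypsometric equation: Δz = (R T̄/g) ln(P₁/P₂).
R T̄/g = 287 × 270.5 / 9.80 = 7921.8 m.
ln(875.6/368) = ln(2.3793) = 0.86681.
Δz = 7921.8 × 0.86681 = 6866.7 m.

Δz ≈ 6850 m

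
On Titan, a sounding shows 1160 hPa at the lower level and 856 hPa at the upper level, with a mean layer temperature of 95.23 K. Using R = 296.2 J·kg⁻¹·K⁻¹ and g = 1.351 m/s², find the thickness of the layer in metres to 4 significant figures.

Hypsometric equation: Δz = (R T̄/g) ln(P₁/P₂).
R T̄/g = 296.2 × 95.23 / 1.351 = 20879 m.
ln(1160/856) = ln(1.3551) = 0.30388.
Δz = 20879 × 0.30388 = 6344.7 m.

Δz ≈ 6345 m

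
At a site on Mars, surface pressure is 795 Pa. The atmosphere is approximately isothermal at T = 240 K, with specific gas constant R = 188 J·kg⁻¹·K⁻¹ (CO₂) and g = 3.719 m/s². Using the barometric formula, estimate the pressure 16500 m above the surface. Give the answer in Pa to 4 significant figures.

Scale height: H = RT/g = 188 × 240 / 3.719 = 12132 m.
Barometric formula: P = P₀ exp(−z/H).
z/H = 16500/12132 = 1.3600; exp(−1.3600) = 0.25666.
P = 795 × 0.25666 = 204.04 Pa.

P ≈ 204.0 Pa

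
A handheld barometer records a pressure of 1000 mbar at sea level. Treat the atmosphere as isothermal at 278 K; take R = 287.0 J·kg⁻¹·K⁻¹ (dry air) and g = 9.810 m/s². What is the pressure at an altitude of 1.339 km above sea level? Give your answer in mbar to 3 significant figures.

Scale height: H = RT/g = 287.0 × 278 / 9.810 = 8133.1 m.
Barometric formula: P = P₀ exp(−z/H).
z/H = 1339.0/8133.1 = 0.16464; exp(−0.16464) = 0.84820.
P = 1000 × 0.84820 = 848.20 mbar.

P ≈ 848 mbar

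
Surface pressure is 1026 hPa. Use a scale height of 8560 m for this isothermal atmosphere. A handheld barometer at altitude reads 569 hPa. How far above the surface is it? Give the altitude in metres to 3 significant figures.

Invert the barometric formula: z = H ln(P₀/P).
P₀/P = 1026/569 = 1.8032; ln(1.8032) = 0.58956.
z = 8560.0 × 0.58956 = 5046.6 m.

z ≈ 5050 m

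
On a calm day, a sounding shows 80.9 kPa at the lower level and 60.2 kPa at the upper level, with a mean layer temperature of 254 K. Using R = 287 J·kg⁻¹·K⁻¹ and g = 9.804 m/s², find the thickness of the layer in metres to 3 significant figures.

Δz ≈ 2200 m

Hypsometric equation: Δz = (R T̄/g) ln(P₁/P₂).
R T̄/g = 287 × 254 / 9.804 = 7435.5 m.
ln(80.9/60.2) = ln(1.3439) = 0.29558.
Δz = 7435.5 × 0.29558 = 2197.8 m.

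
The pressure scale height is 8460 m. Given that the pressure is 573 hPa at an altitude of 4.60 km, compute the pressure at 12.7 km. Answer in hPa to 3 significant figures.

P ≈ 220 hPa

Between two levels, P₂ = P₁ exp(−Δz/H) with Δz = z₂ − z₁.
Δz = 12700 − 4600.0 = 8100.0 m; Δz/H = 8100.0/8460.0 = 0.95745.
P₂ = 573 × exp(−0.95745) = 573 × 0.38387 = 219.96 hPa.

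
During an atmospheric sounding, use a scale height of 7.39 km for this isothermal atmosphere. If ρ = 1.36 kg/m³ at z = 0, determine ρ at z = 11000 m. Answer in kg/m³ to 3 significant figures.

ρ ≈ 0.307 kg/m³

In an isothermal atmosphere, density decays like pressure: ρ = ρ₀ exp(−z/H).
z/H = 11000/7390.0 = 1.4885; exp(−1.4885) = 0.22571.
ρ = 1.36 × 0.22571 = 0.30697 kg/m³.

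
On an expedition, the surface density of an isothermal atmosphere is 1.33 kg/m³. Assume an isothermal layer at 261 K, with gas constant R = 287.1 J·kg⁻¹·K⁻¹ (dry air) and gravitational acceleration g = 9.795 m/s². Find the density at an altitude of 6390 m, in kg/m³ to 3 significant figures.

Scale height: H = RT/g = 287.1 × 261 / 9.795 = 7650.1 m.
In an isothermal atmosphere, density decays like pressure: ρ = ρ₀ exp(−z/H).
z/H = 6390.0/7650.1 = 0.83528; exp(−0.83528) = 0.43375.
ρ = 1.33 × 0.43375 = 0.57689 kg/m³.

ρ ≈ 0.577 kg/m³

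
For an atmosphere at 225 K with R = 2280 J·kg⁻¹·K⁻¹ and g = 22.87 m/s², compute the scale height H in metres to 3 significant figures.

The scale height of an isothermal atmosphere is H = RT/g.
H = 2280 × 225 / 22.87 = 513000/22.87 = 22431 m.

H ≈ 22400 m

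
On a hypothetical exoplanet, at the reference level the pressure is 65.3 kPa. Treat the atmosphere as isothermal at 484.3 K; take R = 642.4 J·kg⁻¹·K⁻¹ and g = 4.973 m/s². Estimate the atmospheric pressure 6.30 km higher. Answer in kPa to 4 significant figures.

P ≈ 59.04 kPa

Scale height: H = RT/g = 642.4 × 484.3 / 4.973 = 62561 m.
Barometric formula: P = P₀ exp(−z/H).
z/H = 6300.0/62561 = 0.10070; exp(−0.10070) = 0.90420.
P = 65.3 × 0.90420 = 59.044 kPa.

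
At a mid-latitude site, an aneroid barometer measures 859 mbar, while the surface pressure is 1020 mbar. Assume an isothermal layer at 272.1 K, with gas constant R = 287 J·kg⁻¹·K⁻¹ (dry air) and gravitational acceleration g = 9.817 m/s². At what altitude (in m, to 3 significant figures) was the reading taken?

Scale height: H = RT/g = 287 × 272.1 / 9.817 = 7954.8 m.
Invert the barometric formula: z = H ln(P₀/P).
P₀/P = 1020/859 = 1.1874; ln(1.1874) = 0.17177.
z = 7954.8 × 0.17177 = 1366.4 m.

z ≈ 1370 m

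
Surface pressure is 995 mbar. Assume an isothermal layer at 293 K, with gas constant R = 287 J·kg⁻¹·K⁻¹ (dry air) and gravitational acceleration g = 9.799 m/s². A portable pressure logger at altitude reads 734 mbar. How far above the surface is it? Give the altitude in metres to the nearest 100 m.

Scale height: H = RT/g = 287 × 293 / 9.799 = 8581.6 m.
Invert the barometric formula: z = H ln(P₀/P).
P₀/P = 995/734 = 1.3556; ln(1.3556) = 0.30424.
z = 8581.6 × 0.30424 = 2610.9 m.

z ≈ 2600 m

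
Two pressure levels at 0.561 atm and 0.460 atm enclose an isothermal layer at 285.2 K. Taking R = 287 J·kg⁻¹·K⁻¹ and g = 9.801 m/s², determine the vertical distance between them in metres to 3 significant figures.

Hypsometric equation: Δz = (R T̄/g) ln(P₁/P₂).
R T̄/g = 287 × 285.2 / 9.801 = 8351.4 m.
ln(0.561/0.460) = ln(1.2196) = 0.19852.
Δz = 8351.4 × 0.19852 = 1657.9 m.

Δz ≈ 1660 m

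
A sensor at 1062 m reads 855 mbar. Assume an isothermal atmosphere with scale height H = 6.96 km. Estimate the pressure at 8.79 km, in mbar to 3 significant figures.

P ≈ 282 mbar

Between two levels, P₂ = P₁ exp(−Δz/H) with Δz = z₂ − z₁.
Δz = 8790.0 − 1062.0 = 7728.0 m; Δz/H = 7728.0/6960.0 = 1.1103.
P₂ = 855 × exp(−1.1103) = 855 × 0.32946 = 281.69 mbar.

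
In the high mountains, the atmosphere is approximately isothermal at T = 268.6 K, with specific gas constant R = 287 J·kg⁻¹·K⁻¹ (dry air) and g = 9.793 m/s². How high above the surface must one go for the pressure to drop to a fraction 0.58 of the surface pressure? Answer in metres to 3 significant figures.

z ≈ 4290 m

Scale height: H = RT/g = 287 × 268.6 / 9.793 = 7871.8 m.
Set P/P₀ = exp(−z/H) = 0.58, so z = −H ln(0.58).
−ln(0.58) = 0.54473; z = 7871.8 × 0.54473 = 4288.0 m.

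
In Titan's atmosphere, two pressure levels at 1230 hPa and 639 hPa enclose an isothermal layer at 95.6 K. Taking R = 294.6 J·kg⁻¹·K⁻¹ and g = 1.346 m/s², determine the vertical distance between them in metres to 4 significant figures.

Δz ≈ 13700 m

Hypsometric equation: Δz = (R T̄/g) ln(P₁/P₂).
R T̄/g = 294.6 × 95.6 / 1.346 = 20924 m.
ln(1230/639) = ln(1.9249) = 0.65487.
Δz = 20924 × 0.65487 = 13702 m.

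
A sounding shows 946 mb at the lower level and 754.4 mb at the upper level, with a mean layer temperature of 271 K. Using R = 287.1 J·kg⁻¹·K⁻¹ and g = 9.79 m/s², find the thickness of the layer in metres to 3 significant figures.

Δz ≈ 1800 m

Hypsometric equation: Δz = (R T̄/g) ln(P₁/P₂).
R T̄/g = 287.1 × 271 / 9.79 = 7947.3 m.
ln(946/754.4) = ln(1.2540) = 0.22634.
Δz = 7947.3 × 0.22634 = 1798.8 m.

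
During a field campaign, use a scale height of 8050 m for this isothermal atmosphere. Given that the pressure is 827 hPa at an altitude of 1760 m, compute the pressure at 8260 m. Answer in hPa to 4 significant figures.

P ≈ 368.8 hPa

Between two levels, P₂ = P₁ exp(−Δz/H) with Δz = z₂ − z₁.
Δz = 8260.0 − 1760.0 = 6500.0 m; Δz/H = 6500.0/8050.0 = 0.80745.
P₂ = 827 × exp(−0.80745) = 827 × 0.44599 = 368.83 hPa.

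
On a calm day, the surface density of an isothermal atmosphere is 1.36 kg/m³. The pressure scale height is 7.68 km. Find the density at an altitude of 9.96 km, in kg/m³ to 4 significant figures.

ρ ≈ 0.3718 kg/m³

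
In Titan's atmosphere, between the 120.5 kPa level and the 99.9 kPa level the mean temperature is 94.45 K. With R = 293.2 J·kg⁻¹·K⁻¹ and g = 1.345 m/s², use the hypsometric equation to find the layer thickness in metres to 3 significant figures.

Δz ≈ 3860 m

Hypsometric equation: Δz = (R T̄/g) ln(P₁/P₂).
R T̄/g = 293.2 × 94.45 / 1.345 = 20589 m.
ln(120.5/99.9) = ln(1.2062) = 0.18747.
Δz = 20589 × 0.18747 = 3859.8 m.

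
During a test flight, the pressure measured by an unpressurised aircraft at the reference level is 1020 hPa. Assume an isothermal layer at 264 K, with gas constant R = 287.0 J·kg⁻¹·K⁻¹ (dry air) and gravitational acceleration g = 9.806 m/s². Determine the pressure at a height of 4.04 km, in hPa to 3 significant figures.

Scale height: H = RT/g = 287.0 × 264 / 9.806 = 7726.7 m.
Barometric formula: P = P₀ exp(−z/H).
z/H = 4040.0/7726.7 = 0.52286; exp(−0.52286) = 0.59282.
P = 1020 × 0.59282 = 604.68 hPa.

P ≈ 605 hPa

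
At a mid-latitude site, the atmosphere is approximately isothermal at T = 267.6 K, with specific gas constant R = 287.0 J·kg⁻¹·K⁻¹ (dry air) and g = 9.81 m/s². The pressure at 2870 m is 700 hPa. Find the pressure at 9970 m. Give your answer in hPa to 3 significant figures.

Scale height: H = RT/g = 287.0 × 267.6 / 9.81 = 7828.9 m.
Between two levels, P₂ = P₁ exp(−Δz/H) with Δz = z₂ − z₁.
Δz = 9970.0 − 2870.0 = 7100.0 m; Δz/H = 7100.0/7828.9 = 0.90690.
P₂ = 700 × exp(−0.90690) = 700 × 0.40377 = 282.64 hPa.

P ≈ 283 hPa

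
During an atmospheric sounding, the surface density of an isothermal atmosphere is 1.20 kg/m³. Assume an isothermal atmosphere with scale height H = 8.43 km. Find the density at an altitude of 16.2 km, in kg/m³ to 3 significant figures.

ρ ≈ 0.176 kg/m³

In an isothermal atmosphere, density decays like pressure: ρ = ρ₀ exp(−z/H).
z/H = 16200/8430.0 = 1.9217; exp(−1.9217) = 0.14636.
ρ = 1.20 × 0.14636 = 0.17563 kg/m³.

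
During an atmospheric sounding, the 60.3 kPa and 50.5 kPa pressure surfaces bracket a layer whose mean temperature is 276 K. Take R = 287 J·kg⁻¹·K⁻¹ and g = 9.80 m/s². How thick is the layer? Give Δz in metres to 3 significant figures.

Hypsometric equation: Δz = (R T̄/g) ln(P₁/P₂).
R T̄/g = 287 × 276 / 9.80 = 8082.9 m.
ln(60.3/50.5) = ln(1.1941) = 0.17739.
Δz = 8082.9 × 0.17739 = 1433.8 m.

Δz ≈ 1430 m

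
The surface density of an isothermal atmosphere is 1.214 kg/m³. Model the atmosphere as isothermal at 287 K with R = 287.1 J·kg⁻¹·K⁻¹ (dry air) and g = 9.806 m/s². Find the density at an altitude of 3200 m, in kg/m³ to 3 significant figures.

Scale height: H = RT/g = 287.1 × 287 / 9.806 = 8402.8 m.
In an isothermal atmosphere, density decays like pressure: ρ = ρ₀ exp(−z/H).
z/H = 3200.0/8402.8 = 0.38083; exp(−0.38083) = 0.68329.
ρ = 1.214 × 0.68329 = 0.82951 kg/m³.

ρ ≈ 0.830 kg/m³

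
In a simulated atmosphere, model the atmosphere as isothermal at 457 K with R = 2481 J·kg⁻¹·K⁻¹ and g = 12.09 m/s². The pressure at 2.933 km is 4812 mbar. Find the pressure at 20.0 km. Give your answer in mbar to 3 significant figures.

Scale height: H = RT/g = 2481 × 457 / 12.09 = 93781 m.
Between two levels, P₂ = P₁ exp(−Δz/H) with Δz = z₂ − z₁.
Δz = 20000 − 2933.0 = 17067 m; Δz/H = 17067/93781 = 0.18199.
P₂ = 4812 × exp(−0.18199) = 4812 × 0.83361 = 4011.3 mbar.

P ≈ 4010 mbar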